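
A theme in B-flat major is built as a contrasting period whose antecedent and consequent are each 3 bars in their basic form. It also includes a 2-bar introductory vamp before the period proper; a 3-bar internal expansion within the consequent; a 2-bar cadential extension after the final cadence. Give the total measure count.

Basic contrasting period: 3 + 3 = 6 bars.
6 (basic form) + 2 (introduction) + 3 (internal expansion) + 2 (cadential extension) = 13.

13 measures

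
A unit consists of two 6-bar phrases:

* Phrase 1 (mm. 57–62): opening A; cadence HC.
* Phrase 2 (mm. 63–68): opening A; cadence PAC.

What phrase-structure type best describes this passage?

parallel period

Phrase 1 ends with a half cadence (weaker) and phrase 2 with a perfect authentic cadence (stronger): antecedent + consequent = a period.
The two phrases open with the same material (A / A), so the period is parallel.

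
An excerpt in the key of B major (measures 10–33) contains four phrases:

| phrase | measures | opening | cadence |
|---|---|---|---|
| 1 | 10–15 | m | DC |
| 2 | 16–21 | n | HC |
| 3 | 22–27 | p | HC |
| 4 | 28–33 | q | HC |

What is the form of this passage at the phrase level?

Phrase 4 ends with a half cadence, no stronger than phrase 2's half cadence, so the four phrases do not form a double period; nor do phrases 3–4 duplicate 1–2, so it is not a repeated period. With no phrase reaching a conclusive cadence, the passage is a phrase group.

phrase group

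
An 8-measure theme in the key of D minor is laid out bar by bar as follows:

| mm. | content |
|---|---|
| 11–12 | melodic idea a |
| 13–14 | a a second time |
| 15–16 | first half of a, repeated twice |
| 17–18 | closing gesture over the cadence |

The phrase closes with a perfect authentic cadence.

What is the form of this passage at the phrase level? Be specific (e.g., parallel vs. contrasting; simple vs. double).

Basic idea (bars 11–12) + its repetition (bars 13–14) form the presentation; fragmentation and cadence (measures 15–18) form the continuation — the 8-bar whole is a sentence.

sentence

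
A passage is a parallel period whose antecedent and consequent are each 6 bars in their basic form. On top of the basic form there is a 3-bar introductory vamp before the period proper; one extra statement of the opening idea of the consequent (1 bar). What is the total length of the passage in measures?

Basic parallel period: 6 + 6 = 12 bars.
12 (basic form) + 3 (introduction) + 1 (extra statement) = 16.

16 measures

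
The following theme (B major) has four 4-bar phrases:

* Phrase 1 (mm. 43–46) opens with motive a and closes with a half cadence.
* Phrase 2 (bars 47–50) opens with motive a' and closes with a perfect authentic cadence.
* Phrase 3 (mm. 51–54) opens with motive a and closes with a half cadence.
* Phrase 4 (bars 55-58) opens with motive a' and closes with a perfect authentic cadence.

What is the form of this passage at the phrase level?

The cadence pattern HC–PAC–HC–PAC is weak–strong twice, and phrases 3–4 restate phrases 1–2: a period heard twice, not a double period (which would end weakly at phrase 2).

repeated period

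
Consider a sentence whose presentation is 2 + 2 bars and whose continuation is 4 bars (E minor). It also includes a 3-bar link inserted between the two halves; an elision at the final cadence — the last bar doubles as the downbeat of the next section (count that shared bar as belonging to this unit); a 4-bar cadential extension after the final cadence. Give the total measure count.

Basic sentence: 2 + 2 + 4 = 8 bars.
8 (basic form) + 3 (link) + 4 (cadential extension) = 15.
The elision shares a bar with the next section but does not change this unit's count.

15 measures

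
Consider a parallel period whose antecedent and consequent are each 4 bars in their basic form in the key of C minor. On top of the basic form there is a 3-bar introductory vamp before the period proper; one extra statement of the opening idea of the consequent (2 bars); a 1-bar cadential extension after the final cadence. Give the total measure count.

Basic parallel period: 4 + 4 = 8 bars.
8 (basic form) + 3 (introduction) + 2 (extra statement) + 1 (cadential extension) = 14.

14 measures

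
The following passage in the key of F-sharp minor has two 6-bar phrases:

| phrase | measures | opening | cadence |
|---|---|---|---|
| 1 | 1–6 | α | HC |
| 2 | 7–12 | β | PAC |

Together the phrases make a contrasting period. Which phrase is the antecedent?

The phrase ending with the weaker cadence (half cadence) is the antecedent; the one ending more conclusively (perfect authentic cadence) is the consequent. The antecedent is phrase 1.

phrase 1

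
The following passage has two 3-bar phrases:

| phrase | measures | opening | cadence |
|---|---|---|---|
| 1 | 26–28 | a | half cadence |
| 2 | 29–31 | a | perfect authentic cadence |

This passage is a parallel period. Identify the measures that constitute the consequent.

measures 29–31

The antecedent is the phrase ending with the weaker cadence (half cadence, phrase 1) and the consequent the one ending more conclusively (perfect authentic cadence, phrase 2); the consequent is bars 29-31.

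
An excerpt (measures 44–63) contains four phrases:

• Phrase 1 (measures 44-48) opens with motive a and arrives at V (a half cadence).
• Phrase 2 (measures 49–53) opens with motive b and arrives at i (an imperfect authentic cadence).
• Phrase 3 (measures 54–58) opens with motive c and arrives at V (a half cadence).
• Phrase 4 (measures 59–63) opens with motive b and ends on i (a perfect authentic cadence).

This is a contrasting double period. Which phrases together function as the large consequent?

phrases 3 and 4

In a double period the first pair of phrases (ending imperfect authentic cadence) is the large antecedent and the second pair (ending perfect authentic cadence) is the large consequent; the consequent is phrases 3 and 4.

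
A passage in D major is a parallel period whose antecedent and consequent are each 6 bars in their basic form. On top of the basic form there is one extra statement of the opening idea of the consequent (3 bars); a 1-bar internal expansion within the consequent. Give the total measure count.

Basic parallel period: 6 + 6 = 12 bars.
12 (basic form) + 3 (extra statement) + 1 (internal expansion) = 16.

16 measures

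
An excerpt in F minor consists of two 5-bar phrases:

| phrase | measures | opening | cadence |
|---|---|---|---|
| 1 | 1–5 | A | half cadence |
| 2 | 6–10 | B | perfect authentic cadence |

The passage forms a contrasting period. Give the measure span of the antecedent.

measures 1–5

The phrase ending with the weaker cadence (half cadence) is the antecedent; the one ending more conclusively (perfect authentic cadence) is the consequent. The antecedent is measures 1–5.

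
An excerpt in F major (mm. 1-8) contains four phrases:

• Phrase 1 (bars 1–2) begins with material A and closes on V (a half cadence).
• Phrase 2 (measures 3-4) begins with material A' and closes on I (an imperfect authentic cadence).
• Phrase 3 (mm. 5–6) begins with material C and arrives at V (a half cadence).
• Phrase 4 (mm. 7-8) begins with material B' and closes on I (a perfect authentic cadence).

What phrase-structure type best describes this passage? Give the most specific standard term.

Four phrases in two halves: the first half (mm. 1–4) ends with an imperfect authentic cadence, the second (mm. 5–8) with a perfect authentic cadence — a large antecedent–consequent pair, i.e. a double period.
Phrase 3 begins with different material from phrase 1, making it contrasting.

contrasting double period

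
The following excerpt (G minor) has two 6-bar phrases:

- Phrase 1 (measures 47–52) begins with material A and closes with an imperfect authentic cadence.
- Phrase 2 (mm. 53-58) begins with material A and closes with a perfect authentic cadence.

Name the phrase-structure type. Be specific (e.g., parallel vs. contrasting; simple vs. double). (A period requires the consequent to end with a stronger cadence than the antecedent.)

Phrase 1 ends with an imperfect authentic cadence (weaker) and phrase 2 with a perfect authentic cadence (stronger): antecedent + consequent = a period.
The two phrases open with the same material (A / A), so the period is parallel.

parallel period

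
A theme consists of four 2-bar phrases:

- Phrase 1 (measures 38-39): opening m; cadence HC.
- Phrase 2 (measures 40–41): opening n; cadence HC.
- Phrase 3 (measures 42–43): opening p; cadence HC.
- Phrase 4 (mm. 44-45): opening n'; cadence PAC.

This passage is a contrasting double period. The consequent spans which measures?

In a double period the four phrases pair into a large antecedent (phrases 1–2, ending half cadence) and a large consequent (phrases 3–4, ending perfect authentic cadence). The consequent spans mm. 42–45.

measures 42–45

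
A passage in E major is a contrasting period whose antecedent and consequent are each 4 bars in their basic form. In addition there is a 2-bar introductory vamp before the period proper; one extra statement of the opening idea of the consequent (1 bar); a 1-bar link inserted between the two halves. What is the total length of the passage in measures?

12 measures

Basic contrasting period: 4 + 4 = 8 bars.
8 (basic form) + 2 (introduction) + 1 (extra statement) + 1 (link) = 12.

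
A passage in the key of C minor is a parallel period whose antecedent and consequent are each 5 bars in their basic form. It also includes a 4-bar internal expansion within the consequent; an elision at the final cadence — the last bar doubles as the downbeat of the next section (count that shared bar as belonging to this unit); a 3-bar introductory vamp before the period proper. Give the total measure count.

Basic parallel period: 5 + 5 = 10 bars.
10 (basic form) + 4 (internal expansion) + 3 (introduction) = 17.
The elision shares a bar with the next section but does not change this unit's count.

17 measures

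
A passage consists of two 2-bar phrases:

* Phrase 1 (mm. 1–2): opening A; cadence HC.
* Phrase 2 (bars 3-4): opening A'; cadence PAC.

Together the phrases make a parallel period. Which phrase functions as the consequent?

The phrase ending with the weaker cadence (half cadence) is the antecedent; the one ending more conclusively (perfect authentic cadence) is the consequent. The consequent is phrase 2.

phrase 2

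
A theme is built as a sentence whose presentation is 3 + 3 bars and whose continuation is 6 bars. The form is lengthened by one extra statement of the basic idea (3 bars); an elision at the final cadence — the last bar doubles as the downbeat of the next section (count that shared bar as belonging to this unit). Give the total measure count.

15 measures

Basic sentence: 3 + 3 + 6 = 12 bars.
12 (basic form) + 3 (extra statement) = 15.
The elision shares a bar with the next section but does not change this unit's count.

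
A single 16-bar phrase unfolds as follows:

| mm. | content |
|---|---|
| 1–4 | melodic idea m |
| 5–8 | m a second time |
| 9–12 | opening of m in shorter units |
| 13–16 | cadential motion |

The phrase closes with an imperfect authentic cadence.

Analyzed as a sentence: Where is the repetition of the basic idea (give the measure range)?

The presentation of a sentence is the basic idea (mm. 1–4) plus its repetition (mm. 5–8); the repetition of the basic idea is therefore mm. 5-8.

measures 5–8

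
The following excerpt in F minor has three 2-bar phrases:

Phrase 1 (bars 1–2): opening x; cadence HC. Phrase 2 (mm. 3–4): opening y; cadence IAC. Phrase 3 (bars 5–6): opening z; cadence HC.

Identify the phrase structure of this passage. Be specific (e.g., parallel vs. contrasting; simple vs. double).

phrase group

The final phrase closes with a half cadence, which is not stronger than the preceding imperfect authentic cadence; the 3 phrases lack an overall antecedent–consequent design and so form a phrase group.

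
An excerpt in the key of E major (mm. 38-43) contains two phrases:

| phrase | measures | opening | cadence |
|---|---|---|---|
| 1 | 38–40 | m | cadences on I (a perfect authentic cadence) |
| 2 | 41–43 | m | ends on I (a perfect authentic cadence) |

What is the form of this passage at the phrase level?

Both phrases have the same opening (m) and the same cadence (perfect authentic cadence): the second is a restatement, not a consequent, so this is a repeated phrase rather than a period.

repeated phrase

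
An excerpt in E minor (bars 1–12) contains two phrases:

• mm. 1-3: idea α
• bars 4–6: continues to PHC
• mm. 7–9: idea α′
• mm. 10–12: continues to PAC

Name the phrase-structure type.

parallel period

Phrase 1 ends with a Phrygian half cadence (weaker) and phrase 2 with a perfect authentic cadence (stronger): antecedent + consequent = a period.
The two phrases open with the same material (α / α′), so the period is parallel.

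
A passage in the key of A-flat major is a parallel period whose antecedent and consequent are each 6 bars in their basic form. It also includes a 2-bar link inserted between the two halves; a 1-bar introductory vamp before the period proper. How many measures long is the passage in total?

15 measures

Basic parallel period: 6 + 6 = 12 bars.
12 (basic form) + 2 (link) + 1 (introduction) = 15.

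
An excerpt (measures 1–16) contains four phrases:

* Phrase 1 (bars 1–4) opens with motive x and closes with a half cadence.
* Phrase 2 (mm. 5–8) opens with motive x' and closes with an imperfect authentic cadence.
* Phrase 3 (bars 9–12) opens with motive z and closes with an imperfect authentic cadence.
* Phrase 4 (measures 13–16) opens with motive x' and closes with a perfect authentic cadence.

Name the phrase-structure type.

contrasting double period

Four phrases in two halves: the first half (mm. 1–8) ends with an imperfect authentic cadence, the second (bars 9-16) with a perfect authentic cadence — a large antecedent–consequent pair, i.e. a double period.
Phrase 3 begins with different material from phrase 1, making it contrasting.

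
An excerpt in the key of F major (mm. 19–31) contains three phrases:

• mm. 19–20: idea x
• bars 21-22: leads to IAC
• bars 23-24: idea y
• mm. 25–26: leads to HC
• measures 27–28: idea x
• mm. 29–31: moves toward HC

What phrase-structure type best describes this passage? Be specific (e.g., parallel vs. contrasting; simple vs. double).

The final phrase closes with a half cadence, which is not stronger than the preceding half cadence; the 3 phrases lack an overall antecedent–consequent design and so form a phrase group.

phrase group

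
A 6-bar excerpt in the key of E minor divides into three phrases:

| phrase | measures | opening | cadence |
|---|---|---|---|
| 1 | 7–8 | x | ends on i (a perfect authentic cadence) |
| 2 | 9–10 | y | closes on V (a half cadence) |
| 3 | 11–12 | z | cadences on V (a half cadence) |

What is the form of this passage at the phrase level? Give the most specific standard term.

phrase group

The final phrase closes with a half cadence, which is not stronger than the preceding half cadence; the 3 phrases lack an overall antecedent–consequent design and so form a phrase group.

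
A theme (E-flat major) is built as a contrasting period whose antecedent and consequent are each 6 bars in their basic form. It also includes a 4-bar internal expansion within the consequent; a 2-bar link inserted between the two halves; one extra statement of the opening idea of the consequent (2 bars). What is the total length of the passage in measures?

Basic contrasting period: 6 + 6 = 12 bars.
12 (basic form) + 4 (internal expansion) + 2 (link) + 2 (extra statement) = 20.

20 measures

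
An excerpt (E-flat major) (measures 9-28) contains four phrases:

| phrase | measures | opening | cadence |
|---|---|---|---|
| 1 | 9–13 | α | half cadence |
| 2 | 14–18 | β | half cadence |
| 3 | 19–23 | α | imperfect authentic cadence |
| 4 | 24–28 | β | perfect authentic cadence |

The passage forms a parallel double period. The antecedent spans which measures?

measures 9–18

In a double period the four phrases pair into a large antecedent (phrases 1–2, ending half cadence) and a large consequent (phrases 3–4, ending perfect authentic cadence). The antecedent spans bars 9–18.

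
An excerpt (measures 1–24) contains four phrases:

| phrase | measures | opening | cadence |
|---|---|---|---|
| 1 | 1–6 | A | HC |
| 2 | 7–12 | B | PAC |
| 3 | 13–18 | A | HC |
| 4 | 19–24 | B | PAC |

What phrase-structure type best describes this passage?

The cadence pattern HC–PAC–HC–PAC is weak–strong twice, and phrases 3–4 restate phrases 1–2: a period heard twice, not a double period (which would end weakly at phrase 2).

repeated period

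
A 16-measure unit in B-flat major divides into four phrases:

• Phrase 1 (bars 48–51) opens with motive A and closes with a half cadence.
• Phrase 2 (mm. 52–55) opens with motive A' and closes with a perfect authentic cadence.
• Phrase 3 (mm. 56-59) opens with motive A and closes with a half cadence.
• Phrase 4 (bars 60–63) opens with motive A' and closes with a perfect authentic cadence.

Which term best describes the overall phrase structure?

repeated period

The cadence pattern HC–PAC–HC–PAC is weak–strong twice, and phrases 3–4 restate phrases 1–2: a period heard twice, not a double period (which would end weakly at phrase 2).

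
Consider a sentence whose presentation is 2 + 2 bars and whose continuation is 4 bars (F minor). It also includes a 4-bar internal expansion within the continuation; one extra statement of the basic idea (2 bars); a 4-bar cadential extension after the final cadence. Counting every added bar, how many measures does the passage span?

Basic sentence: 2 + 2 + 4 = 8 bars.
8 (basic form) + 4 (internal expansion) + 2 (extra statement) + 4 (cadential extension) = 18.

18 measures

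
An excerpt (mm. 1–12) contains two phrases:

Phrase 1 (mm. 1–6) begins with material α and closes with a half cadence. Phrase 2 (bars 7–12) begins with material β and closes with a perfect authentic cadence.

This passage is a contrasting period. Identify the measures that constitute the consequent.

measures 7–12

The antecedent is the phrase ending with the weaker cadence (half cadence, phrase 1) and the consequent the one ending more conclusively (perfect authentic cadence, phrase 2); the consequent is mm. 7-12.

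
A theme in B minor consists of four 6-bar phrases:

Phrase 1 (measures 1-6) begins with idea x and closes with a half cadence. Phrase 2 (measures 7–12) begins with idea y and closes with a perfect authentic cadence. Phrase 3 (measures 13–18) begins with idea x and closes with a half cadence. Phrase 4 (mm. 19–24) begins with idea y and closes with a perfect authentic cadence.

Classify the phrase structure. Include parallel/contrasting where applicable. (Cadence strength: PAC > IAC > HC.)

The cadence pattern HC–PAC–HC–PAC is weak–strong twice, and phrases 3–4 restate phrases 1–2: a period heard twice, not a double period (which would end weakly at phrase 2).

repeated period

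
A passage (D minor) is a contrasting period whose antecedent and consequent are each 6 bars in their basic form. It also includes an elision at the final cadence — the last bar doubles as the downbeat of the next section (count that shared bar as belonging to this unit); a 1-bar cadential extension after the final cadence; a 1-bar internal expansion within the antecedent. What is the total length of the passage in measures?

Basic contrasting period: 6 + 6 = 12 bars.
12 (basic form) + 1 (cadential extension) + 1 (internal expansion) = 14.
The elision shares a bar with the next section but does not change this unit's count.

14 measures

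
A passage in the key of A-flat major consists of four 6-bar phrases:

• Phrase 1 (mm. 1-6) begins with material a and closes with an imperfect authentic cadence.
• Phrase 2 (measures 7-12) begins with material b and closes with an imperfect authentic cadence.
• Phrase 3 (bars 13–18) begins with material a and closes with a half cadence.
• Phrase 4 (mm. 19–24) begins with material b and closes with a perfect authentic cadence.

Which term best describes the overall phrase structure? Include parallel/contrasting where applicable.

Four phrases in two halves: the first half (measures 1-12) ends with an imperfect authentic cadence, the second (bars 13–24) with a perfect authentic cadence — a large antecedent–consequent pair, i.e. a double period.
Phrase 3 begins with the same material as phrase 1, making it parallel.

parallel double period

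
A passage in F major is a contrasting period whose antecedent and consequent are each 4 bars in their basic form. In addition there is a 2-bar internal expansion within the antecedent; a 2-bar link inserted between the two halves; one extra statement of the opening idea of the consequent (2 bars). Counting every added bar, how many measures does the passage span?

Basic contrasting period: 4 + 4 = 8 bars.
8 (basic form) + 2 (internal expansion) + 2 (link) + 2 (extra statement) = 14.

14 measures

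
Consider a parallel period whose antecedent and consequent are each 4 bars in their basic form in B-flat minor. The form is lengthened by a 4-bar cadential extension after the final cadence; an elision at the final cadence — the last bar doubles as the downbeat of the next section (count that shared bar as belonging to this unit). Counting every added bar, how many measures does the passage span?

12 measures

Basic parallel period: 4 + 4 = 8 bars.
8 (basic form) + 4 (cadential extension) = 12.
The elision shares a bar with the next section but does not change this unit's count.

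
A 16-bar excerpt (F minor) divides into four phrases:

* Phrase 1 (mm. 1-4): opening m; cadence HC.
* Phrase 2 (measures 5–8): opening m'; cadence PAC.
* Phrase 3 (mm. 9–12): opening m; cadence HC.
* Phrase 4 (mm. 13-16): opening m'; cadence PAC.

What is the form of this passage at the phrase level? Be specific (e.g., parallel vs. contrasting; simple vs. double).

repeated period

The cadence pattern HC–PAC–HC–PAC is weak–strong twice, and phrases 3–4 restate phrases 1–2: a period heard twice, not a double period (which would end weakly at phrase 2).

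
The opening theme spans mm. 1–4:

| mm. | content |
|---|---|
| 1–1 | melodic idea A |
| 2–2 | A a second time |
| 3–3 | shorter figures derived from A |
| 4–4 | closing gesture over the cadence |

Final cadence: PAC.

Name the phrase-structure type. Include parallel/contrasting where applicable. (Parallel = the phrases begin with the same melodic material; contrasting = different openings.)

sentence

Basic idea (bar 1) + its repetition (measure 2) form the presentation; fragmentation and cadence (mm. 3–4) form the continuation — the 4-bar whole is a sentence.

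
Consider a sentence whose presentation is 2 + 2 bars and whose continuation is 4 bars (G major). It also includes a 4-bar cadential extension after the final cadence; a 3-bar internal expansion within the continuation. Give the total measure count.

Basic sentence: 2 + 2 + 4 = 8 bars.
8 (basic form) + 4 (cadential extension) + 3 (internal expansion) = 15.

15 measures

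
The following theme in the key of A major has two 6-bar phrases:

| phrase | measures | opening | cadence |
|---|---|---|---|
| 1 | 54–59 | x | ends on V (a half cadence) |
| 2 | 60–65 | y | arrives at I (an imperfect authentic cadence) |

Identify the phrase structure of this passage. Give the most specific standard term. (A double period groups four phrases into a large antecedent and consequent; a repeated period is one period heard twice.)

Phrase 1 ends with a half cadence (weaker) and phrase 2 with an imperfect authentic cadence (stronger): antecedent + consequent = a period.
The two phrases open with different material (x / y), so the period is contrasting.

contrasting period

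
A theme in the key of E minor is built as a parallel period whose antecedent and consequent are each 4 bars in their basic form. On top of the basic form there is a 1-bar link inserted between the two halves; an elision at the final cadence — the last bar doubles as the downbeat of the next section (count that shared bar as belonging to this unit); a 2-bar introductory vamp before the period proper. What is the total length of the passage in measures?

Basic parallel period: 4 + 4 = 8 bars.
8 (basic form) + 1 (link) + 2 (introduction) = 11.
The elision shares a bar with the next section but does not change this unit's count.

11 measures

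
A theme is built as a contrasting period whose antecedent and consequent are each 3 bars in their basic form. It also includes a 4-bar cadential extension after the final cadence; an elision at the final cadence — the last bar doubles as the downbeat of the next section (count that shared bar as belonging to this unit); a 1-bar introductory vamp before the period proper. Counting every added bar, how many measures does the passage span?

Basic contrasting period: 3 + 3 = 6 bars.
6 (basic form) + 4 (cadential extension) + 1 (introduction) = 11.
The elision shares a bar with the next section but does not change this unit's count.

11 measures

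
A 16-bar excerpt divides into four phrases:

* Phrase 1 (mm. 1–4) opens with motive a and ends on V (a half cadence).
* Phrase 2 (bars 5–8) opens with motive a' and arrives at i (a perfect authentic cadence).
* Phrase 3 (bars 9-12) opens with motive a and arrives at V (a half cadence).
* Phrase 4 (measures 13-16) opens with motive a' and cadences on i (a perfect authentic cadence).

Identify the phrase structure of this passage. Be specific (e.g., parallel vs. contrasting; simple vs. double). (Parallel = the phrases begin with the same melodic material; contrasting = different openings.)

repeated period

The cadence pattern HC–PAC–HC–PAC is weak–strong twice, and phrases 3–4 restate phrases 1–2: a period heard twice, not a double period (which would end weakly at phrase 2).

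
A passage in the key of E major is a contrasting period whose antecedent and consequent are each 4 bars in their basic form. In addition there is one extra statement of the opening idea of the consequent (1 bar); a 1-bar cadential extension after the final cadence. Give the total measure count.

10 measures

Basic contrasting period: 4 + 4 = 8 bars.
8 (basic form) + 1 (extra statement) + 1 (cadential extension) = 10.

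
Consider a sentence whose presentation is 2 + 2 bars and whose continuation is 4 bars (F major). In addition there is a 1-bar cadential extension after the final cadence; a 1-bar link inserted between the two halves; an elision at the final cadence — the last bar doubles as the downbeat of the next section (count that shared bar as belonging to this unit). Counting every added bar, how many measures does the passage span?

Basic sentence: 2 + 2 + 4 = 8 bars.
8 (basic form) + 1 (cadential extension) + 1 (link) = 10.
The elision shares a bar with the next section but does not change this unit's count.

10 measures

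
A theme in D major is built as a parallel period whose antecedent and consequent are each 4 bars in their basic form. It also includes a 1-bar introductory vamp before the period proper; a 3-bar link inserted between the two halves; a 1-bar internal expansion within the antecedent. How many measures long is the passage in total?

13 measures

Basic parallel period: 4 + 4 = 8 bars.
8 (basic form) + 1 (introduction) + 3 (link) + 1 (internal expansion) = 13.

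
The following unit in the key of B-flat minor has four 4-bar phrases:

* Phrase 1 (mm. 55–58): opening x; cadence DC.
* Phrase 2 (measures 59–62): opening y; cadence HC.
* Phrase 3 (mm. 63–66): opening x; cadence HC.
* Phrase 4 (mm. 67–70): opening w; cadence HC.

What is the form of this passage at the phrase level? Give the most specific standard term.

phrase group

Phrase 4 ends with a half cadence, no stronger than phrase 2's half cadence, so the four phrases do not form a double period; nor do phrases 3–4 duplicate 1–2, so it is not a repeated period. With no phrase reaching a conclusive cadence, the passage is a phrase group.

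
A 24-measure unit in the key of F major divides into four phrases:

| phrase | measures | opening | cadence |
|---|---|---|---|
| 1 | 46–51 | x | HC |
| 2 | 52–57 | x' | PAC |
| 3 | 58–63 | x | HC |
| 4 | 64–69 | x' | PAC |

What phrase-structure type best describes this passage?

The cadence pattern HC–PAC–HC–PAC is weak–strong twice, and phrases 3–4 restate phrases 1–2: a period heard twice, not a double period (which would end weakly at phrase 2).

repeated period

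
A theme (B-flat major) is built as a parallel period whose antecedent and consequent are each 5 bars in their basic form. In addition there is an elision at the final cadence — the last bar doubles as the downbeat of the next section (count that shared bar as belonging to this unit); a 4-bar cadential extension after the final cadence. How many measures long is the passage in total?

14 measures

Basic parallel period: 5 + 5 = 10 bars.
10 (basic form) + 4 (cadential extension) = 14.
The elision shares a bar with the next section but does not change this unit's count.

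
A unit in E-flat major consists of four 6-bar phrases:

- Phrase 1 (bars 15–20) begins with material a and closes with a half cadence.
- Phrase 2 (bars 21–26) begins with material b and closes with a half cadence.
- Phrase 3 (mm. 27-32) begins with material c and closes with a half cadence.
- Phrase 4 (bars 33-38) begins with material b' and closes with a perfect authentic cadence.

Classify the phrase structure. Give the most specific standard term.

contrasting double period

Four phrases in two halves: the first half (measures 15–26) ends with a half cadence, the second (bars 27-38) with a perfect authentic cadence — a large antecedent–consequent pair, i.e. a double period.
Phrase 3 begins with different material from phrase 1, making it contrasting.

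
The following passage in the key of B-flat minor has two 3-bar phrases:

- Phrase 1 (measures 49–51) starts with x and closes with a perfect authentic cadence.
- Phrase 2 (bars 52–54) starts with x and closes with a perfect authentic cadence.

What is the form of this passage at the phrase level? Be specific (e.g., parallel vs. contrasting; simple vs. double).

repeated phrase

Both phrases have the same opening (x) and the same cadence (perfect authentic cadence): the second is a restatement, not a consequent, so this is a repeated phrase rather than a period.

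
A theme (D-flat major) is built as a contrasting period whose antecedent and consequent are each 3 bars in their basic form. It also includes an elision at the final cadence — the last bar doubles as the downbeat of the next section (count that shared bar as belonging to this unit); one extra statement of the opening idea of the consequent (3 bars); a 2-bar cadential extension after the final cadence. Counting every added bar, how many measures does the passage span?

11 measures

Basic contrasting period: 3 + 3 = 6 bars.
6 (basic form) + 3 (extra statement) + 2 (cadential extension) = 11.
The elision shares a bar with the next section but does not change this unit's count.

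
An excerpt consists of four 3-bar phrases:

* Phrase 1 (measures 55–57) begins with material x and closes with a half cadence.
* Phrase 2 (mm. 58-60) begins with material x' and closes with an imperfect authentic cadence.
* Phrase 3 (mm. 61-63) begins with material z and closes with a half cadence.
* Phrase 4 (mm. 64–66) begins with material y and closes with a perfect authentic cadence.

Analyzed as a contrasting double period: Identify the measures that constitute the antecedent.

In a double period the four phrases pair into a large antecedent (phrases 1–2, ending imperfect authentic cadence) and a large consequent (phrases 3–4, ending perfect authentic cadence). The antecedent spans mm. 55-60.

measures 55–60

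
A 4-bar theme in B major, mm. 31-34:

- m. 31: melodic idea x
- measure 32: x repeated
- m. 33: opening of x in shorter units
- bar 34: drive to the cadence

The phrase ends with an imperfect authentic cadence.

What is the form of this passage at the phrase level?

Basic idea (m. 31) + its repetition (m. 32) form the presentation; fragmentation and cadence (mm. 33–34) form the continuation — the 4-bar whole is a sentence.

sentence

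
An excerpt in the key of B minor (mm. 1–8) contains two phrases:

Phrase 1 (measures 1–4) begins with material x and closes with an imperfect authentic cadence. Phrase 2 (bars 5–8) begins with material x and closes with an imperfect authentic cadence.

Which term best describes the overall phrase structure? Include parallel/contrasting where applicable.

repeated phrase

Both phrases have the same opening (x) and the same cadence (imperfect authentic cadence): the second is a restatement, not a consequent, so this is a repeated phrase rather than a period.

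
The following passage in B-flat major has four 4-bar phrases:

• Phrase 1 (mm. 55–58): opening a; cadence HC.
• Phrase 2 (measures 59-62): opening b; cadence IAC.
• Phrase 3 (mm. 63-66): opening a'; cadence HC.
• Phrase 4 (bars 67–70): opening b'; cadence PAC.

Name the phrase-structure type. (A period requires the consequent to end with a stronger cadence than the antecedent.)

Four phrases in two halves: the first half (mm. 55-62) ends with an imperfect authentic cadence, the second (measures 63–70) with a perfect authentic cadence — a large antecedent–consequent pair, i.e. a double period.
Phrase 3 begins with the same material as phrase 1, making it parallel.

parallel double period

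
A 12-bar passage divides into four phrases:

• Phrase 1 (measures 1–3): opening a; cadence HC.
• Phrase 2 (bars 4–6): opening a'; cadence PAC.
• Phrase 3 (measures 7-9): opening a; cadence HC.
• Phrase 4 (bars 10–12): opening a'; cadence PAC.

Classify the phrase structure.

The cadence pattern HC–PAC–HC–PAC is weak–strong twice, and phrases 3–4 restate phrases 1–2: a period heard twice, not a double period (which would end weakly at phrase 2).

repeated period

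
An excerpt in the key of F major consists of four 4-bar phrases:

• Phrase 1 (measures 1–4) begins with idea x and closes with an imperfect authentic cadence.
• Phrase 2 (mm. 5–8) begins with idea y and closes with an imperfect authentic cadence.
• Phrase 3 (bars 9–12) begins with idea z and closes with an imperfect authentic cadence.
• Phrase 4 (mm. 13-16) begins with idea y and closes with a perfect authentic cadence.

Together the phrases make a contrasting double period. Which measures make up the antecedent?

measures 1–8

In a double period the first pair of phrases (ending imperfect authentic cadence) is the large antecedent and the second pair (ending perfect authentic cadence) is the large consequent; the antecedent is measures 1–8.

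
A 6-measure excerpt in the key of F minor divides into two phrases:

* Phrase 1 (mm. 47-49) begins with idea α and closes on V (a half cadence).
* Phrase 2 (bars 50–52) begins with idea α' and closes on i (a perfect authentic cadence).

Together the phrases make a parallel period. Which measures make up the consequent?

The phrase ending with the weaker cadence (half cadence) is the antecedent; the one ending more conclusively (perfect authentic cadence) is the consequent. The consequent is measures 50–52.

measures 50–52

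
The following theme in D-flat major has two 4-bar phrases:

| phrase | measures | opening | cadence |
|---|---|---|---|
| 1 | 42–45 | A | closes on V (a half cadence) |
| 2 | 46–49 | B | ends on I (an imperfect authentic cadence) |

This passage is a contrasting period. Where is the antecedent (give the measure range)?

The antecedent is the phrase ending with the weaker cadence (half cadence, phrase 1) and the consequent the one ending more conclusively (imperfect authentic cadence, phrase 2); the antecedent is mm. 42-45.

measures 42–45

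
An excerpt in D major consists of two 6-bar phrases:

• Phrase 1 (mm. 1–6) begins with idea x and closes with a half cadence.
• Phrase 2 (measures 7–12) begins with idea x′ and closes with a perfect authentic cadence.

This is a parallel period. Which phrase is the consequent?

The phrase ending with the weaker cadence (half cadence) is the antecedent; the one ending more conclusively (perfect authentic cadence) is the consequent. The consequent is phrase 2.

phrase 2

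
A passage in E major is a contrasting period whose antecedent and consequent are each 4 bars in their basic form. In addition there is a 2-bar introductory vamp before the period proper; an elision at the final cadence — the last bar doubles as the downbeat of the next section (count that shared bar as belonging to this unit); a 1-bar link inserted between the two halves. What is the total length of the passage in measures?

Basic contrasting period: 4 + 4 = 8 bars.
8 (basic form) + 2 (introduction) + 1 (link) = 11.
The elision shares a bar with the next section but does not change this unit's count.

11 measures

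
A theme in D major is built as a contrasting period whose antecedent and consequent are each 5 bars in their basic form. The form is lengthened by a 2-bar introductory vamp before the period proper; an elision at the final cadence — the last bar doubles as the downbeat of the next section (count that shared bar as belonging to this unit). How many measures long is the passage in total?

12 measures

Basic contrasting period: 5 + 5 = 10 bars.
10 (basic form) + 2 (introduction) = 12.
The elision shares a bar with the next section but does not change this unit's count.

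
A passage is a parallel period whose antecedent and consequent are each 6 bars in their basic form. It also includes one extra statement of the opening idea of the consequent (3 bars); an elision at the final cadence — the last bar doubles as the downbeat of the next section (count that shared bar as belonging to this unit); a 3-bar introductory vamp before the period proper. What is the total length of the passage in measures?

18 measures

Basic parallel period: 6 + 6 = 12 bars.
12 (basic form) + 3 (extra statement) + 3 (introduction) = 18.
The elision shares a bar with the next section but does not change this unit's count.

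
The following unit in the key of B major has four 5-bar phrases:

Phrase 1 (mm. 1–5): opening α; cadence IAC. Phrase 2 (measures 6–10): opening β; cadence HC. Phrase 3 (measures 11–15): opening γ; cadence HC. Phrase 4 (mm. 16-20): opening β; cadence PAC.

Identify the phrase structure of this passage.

contrasting double period

Four phrases in two halves: the first half (measures 1–10) ends with a half cadence, the second (mm. 11-20) with a perfect authentic cadence — a large antecedent–consequent pair, i.e. a double period.
Phrase 3 begins with different material from phrase 1, making it contrasting.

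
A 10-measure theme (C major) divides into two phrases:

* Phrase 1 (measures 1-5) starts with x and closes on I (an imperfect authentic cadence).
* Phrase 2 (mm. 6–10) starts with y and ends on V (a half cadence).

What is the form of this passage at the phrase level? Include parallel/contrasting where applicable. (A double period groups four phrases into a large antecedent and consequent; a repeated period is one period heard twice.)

phrase group

The second phrase closes with a half cadence, which is not stronger than the first phrase's imperfect authentic cadence; without a weak→strong cadential pair there is no antecedent–consequent relationship, so this is a phrase group rather than a period.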